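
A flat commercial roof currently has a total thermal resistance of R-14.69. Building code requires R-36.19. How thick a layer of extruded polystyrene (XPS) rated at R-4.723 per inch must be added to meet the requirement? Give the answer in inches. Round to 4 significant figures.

ΔR = 36.19 − 14.69 = 21.5 ft²·°F·h/BTU
L = ΔR / (R/in) = 21.5/4.723 = 4.5522 in

4.552 in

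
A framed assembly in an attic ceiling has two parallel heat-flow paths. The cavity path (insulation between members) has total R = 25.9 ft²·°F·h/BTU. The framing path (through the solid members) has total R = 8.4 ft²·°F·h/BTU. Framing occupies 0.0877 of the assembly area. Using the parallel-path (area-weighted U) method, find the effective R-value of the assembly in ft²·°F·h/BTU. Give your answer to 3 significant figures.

U_eff = 0.9123/25.9 + 0.0877/8.4 = 0.03522 + 0.01044 = 0.04566
R_eff = 1/U_eff = 21.9 ft²·°F·h/BTU

21.9 ft²·°F·h/BTU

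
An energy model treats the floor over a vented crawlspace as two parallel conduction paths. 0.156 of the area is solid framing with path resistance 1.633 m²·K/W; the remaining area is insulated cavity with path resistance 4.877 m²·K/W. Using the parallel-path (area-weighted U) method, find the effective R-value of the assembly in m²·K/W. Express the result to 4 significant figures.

3.723 m²·K/W

U_eff = 0.844/4.877 + 0.156/1.633 = 0.17306 + 0.09553 = 0.26859
R_eff = 1/U_eff = 3.7232 m²·K/W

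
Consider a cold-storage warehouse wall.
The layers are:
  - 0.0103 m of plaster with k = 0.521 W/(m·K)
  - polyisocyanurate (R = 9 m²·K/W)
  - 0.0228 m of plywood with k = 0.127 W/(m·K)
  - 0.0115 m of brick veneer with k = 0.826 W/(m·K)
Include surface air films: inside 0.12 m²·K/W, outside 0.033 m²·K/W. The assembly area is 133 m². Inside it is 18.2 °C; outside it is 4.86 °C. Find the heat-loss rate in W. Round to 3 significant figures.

0.0103/0.521 = 0.01977
0.0228/0.127 = 0.1795
0.0115/0.826 = 0.01392
R_total = 0.12 + 0.01977 + 9 + 0.1795 + 0.01392 + 0.033 = 9.366 m²·K/W
Q = A·ΔT/R = 133 × (18.2 − 4.86) / 9.366 = 189.4 W

189 W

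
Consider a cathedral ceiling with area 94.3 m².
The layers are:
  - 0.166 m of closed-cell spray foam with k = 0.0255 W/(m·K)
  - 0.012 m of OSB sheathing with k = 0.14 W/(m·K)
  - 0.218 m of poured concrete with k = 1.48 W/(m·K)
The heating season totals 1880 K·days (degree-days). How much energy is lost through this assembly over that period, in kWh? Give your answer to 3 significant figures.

631 kWh

0.166/0.0255 = 6.51
0.012/0.14 = 0.08571
0.218/1.48 = 0.1473
R_total = 6.51 + 0.08571 + 0.1473 = 6.743 m²·K/W
E = A × HDD × 24 / R / 1000 = 94.3 × 1880 × 24 / 6.743 / 1000 = 631 kWh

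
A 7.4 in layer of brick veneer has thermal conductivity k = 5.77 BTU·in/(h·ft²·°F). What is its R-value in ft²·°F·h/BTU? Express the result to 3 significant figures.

1.28 ft²·°F·h/BTU

R = L/k = 7.4/5.77 = 1.282 ft²·°F·h/BTU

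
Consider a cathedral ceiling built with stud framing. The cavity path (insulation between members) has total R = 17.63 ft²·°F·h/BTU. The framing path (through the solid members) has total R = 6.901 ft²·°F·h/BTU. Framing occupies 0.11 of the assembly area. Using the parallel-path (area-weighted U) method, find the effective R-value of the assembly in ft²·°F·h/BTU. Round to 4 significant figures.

U_eff = 0.89/17.63 + 0.11/6.901 = 0.050482 + 0.01594 = 0.066422
R_eff = 1/U_eff = 15.055 ft²·°F·h/BTU

15.06 ft²·°F·h/BTU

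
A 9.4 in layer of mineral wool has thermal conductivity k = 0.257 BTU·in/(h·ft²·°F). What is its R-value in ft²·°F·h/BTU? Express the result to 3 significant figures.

R = L/k = 9.4/0.257 = 36.58 ft²·°F·h/BTU

36.6 ft²·°F·h/BTU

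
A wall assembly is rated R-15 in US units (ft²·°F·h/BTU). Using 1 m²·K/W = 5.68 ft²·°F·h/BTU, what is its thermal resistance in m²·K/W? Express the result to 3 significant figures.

2.64 m²·K/W

R_SI = 15/5.68 = 2.641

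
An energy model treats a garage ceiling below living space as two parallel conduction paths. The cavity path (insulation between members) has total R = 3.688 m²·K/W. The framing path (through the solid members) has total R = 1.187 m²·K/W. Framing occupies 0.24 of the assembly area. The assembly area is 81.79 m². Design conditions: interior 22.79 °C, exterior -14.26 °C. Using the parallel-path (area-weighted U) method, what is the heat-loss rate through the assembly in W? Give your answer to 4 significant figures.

1237 W

U_eff = 0.76/3.688 + 0.24/1.187 = 0.20607 + 0.20219 = 0.40826
R_eff = 1/U_eff = 2.4494 m²·K/W
Q = 81.79 × (22.79 − (-14.26)) / 2.4494 = 1237.2 W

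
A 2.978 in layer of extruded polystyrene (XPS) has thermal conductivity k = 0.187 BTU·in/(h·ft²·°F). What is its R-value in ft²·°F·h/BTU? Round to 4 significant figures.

R = L/k = 2.978/0.187 = 15.925 ft²·°F·h/BTU

15.93 ft²·°F·h/BTU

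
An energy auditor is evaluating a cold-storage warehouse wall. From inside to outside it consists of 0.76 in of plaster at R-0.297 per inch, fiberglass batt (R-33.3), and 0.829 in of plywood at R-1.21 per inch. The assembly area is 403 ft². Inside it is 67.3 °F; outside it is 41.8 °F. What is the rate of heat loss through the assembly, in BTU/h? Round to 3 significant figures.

298 BTU/h

0.76 × 0.297 = 0.2257
0.829 × 1.21 = 1.003
R_total = 0.2257 + 33.3 + 1.003 = 34.53 ft²·°F·h/BTU
Q = A·ΔT/R = 403 × (67.3 − 41.8) / 34.53 = 297.6 BTU/h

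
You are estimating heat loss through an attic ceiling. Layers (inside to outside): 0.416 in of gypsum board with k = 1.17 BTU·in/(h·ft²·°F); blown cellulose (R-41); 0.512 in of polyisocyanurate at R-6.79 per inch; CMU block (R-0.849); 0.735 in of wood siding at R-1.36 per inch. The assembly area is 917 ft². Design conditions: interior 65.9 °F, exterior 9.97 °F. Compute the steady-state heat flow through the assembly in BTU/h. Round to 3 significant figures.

1100 BTU/h

0.416/1.17 = 0.3556
0.512 × 6.79 = 3.476
0.735 × 1.36 = 0.9996
R_total = 0.3556 + 41 + 3.476 + 0.849 + 0.9996 = 46.68 ft²·°F·h/BTU
Q = A·ΔT/R = 917 × (65.9 − 9.97) / 46.68 = 1099 BTU/h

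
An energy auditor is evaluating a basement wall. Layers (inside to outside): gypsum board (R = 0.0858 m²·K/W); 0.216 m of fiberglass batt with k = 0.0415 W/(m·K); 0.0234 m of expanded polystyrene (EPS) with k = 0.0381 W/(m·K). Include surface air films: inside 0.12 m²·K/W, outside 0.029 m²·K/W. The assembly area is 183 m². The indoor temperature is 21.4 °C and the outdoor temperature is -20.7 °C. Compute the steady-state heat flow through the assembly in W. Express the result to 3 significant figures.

1270 W

0.216/0.0415 = 5.205
0.0234/0.0381 = 0.6142
R_total = 0.12 + 0.0858 + 5.205 + 0.6142 + 0.029 = 6.054 m²·K/W
Q = A·ΔT/R = 183 × (21.4 − (-20.7)) / 6.054 = 1273 W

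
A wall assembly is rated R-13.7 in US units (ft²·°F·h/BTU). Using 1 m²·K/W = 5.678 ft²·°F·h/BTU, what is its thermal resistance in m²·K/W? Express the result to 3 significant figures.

2.41 m²·K/W

R_SI = 13.7/5.678 = 2.413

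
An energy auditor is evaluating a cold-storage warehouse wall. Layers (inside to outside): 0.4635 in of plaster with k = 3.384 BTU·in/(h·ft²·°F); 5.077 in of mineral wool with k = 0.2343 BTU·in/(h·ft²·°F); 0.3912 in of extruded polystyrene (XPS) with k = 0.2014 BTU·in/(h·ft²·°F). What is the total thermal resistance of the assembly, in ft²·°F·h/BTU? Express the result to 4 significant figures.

0.4635/3.384 = 0.13697
5.077/0.2343 = 21.669
0.3912/0.2014 = 1.9424
R_total = 0.13697 + 21.669 + 1.9424 = 23.748 ft²·°F·h/BTU

23.75 ft²·°F·h/BTU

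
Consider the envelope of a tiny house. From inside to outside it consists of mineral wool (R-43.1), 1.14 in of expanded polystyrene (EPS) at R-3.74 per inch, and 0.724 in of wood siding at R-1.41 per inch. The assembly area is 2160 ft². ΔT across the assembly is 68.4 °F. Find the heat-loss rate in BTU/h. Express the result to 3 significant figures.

3050 BTU/h

1.14 × 3.74 = 4.264
0.724 × 1.41 = 1.021
R_total = 43.1 + 4.264 + 1.021 = 48.38 ft²·°F·h/BTU
Q = A·ΔT/R = 2160 × 68.4 / 48.38 = 3054 BTU/h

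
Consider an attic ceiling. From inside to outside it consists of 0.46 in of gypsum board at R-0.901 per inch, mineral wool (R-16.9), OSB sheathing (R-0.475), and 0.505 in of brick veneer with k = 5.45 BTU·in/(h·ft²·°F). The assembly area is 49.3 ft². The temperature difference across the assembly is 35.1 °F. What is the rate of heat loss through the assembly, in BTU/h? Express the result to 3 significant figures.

0.46 × 0.901 = 0.4145
0.505/5.45 = 0.09266
R_total = 0.4145 + 16.9 + 0.475 + 0.09266 = 17.88 ft²·°F·h/BTU
Q = A·ΔT/R = 49.3 × 35.1 / 17.88 = 96.77 BTU/h

96.8 BTU/h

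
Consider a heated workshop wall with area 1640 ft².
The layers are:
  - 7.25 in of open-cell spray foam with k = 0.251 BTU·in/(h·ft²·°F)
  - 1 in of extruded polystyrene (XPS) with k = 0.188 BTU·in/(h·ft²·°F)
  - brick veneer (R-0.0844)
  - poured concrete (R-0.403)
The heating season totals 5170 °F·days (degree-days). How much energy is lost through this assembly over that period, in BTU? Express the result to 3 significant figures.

5870000 BTU

7.25/0.251 = 28.88
1/0.188 = 5.319
R_total = 28.88 + 5.319 + 0.0844 + 0.403 = 34.69 ft²·°F·h/BTU
E = A × HDD × 24 / R = 1640 × 5170 × 24 / 34.69 = 5866000 BTU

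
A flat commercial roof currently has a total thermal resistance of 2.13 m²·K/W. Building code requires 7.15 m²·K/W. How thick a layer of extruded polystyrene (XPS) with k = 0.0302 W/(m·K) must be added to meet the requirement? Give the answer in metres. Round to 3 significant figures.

ΔR = 7.15 − 2.13 = 5.02 m²·K/W
L = ΔR × k = 5.02 × 0.0302 = 0.1516 m

0.152 m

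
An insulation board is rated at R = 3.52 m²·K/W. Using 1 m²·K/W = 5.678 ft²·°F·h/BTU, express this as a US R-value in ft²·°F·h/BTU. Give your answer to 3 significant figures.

R_US = 3.52 × 5.678 = 19.99

20.0 ft²·°F·h/BTU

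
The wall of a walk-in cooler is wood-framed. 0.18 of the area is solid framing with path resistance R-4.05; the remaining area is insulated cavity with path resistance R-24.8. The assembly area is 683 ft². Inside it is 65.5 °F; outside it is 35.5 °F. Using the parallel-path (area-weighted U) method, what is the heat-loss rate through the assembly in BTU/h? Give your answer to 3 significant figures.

U_eff = 0.82/24.8 + 0.18/4.05 = 0.03306 + 0.04444 = 0.07751
R_eff = 1/U_eff = 12.9 ft²·°F·h/BTU
Q = 683 × (65.5 − 35.5) / 12.9 = 1588 BTU/h

1590 BTU/h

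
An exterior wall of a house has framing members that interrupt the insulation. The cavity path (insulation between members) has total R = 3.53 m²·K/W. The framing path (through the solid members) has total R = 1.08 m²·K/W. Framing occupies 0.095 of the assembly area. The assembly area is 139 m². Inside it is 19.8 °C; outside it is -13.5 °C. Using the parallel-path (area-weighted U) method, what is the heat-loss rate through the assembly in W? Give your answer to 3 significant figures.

1590 W

U_eff = 0.905/3.53 + 0.095/1.08 = 0.2564 + 0.08796 = 0.3443
R_eff = 1/U_eff = 2.904 m²·K/W
Q = 139 × (19.8 − (-13.5)) / 2.904 = 1594 W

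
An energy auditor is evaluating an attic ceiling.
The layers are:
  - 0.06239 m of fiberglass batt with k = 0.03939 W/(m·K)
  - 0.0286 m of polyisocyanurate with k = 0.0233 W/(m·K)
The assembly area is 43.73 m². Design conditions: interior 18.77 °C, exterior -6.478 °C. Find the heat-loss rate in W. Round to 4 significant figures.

392.7 W

0.06239/0.03939 = 1.5839
0.0286/0.0233 = 1.2275
R_total = 1.5839 + 1.2275 = 2.8114 m²·K/W
Q = A·ΔT/R = 43.73 × (18.77 − (-6.478)) / 2.8114 = 392.72 W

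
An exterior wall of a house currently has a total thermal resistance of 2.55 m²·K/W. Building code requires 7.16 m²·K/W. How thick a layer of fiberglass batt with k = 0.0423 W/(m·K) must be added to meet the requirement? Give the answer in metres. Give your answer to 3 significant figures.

0.195 m

ΔR = 7.16 − 2.55 = 4.61 m²·K/W
L = ΔR × k = 4.61 × 0.0423 = 0.195 m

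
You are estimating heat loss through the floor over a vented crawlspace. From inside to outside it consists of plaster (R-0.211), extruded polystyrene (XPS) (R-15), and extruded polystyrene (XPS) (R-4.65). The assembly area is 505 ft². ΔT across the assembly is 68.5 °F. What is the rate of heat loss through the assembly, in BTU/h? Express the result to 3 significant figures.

1740 BTU/h

R_total = 0.211 + 15 + 4.65 = 19.86 ft²·°F·h/BTU
Q = A·ΔT/R = 505 × 68.5 / 19.86 = 1742 BTU/h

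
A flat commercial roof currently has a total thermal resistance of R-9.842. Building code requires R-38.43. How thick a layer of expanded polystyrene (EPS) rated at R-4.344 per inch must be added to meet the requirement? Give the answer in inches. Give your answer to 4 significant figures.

6.581 in

ΔR = 38.43 − 9.842 = 28.588 ft²·°F·h/BTU
L = ΔR / (R/in) = 28.588/4.344 = 6.581 in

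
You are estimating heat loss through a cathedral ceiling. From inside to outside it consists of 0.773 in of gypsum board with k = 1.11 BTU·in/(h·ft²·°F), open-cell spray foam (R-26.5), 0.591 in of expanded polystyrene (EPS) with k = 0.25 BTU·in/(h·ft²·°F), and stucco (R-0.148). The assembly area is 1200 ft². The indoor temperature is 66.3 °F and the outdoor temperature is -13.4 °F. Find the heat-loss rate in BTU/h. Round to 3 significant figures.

3220 BTU/h

0.773/1.11 = 0.6964
0.591/0.25 = 2.364
R_total = 0.6964 + 26.5 + 2.364 + 0.148 = 29.71 ft²·°F·h/BTU
Q = A·ΔT/R = 1200 × (66.3 − (-13.4)) / 29.71 = 3219 BTU/h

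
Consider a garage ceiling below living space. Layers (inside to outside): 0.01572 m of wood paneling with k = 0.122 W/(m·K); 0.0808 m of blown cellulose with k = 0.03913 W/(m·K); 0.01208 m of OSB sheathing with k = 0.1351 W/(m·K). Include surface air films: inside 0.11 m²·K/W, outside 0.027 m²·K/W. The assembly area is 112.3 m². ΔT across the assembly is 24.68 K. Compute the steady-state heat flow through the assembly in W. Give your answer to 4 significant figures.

1145 W

0.01572/0.122 = 0.12885
0.0808/0.03913 = 2.0649
0.01208/0.1351 = 0.089415
R_total = 0.11 + 0.12885 + 2.0649 + 0.089415 + 0.027 = 2.4202 m²·K/W
Q = A·ΔT/R = 112.3 × 24.68 / 2.4202 = 1145.2 W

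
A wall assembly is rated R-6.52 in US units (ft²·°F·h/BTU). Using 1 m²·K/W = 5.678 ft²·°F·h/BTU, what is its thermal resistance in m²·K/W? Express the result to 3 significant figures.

R_SI = 6.52/5.678 = 1.148

1.15 m²·K/W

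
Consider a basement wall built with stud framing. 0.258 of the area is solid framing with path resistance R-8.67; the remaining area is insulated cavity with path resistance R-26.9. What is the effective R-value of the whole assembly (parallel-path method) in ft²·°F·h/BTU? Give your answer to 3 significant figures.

U_eff = 0.742/26.9 + 0.258/8.67 = 0.02758 + 0.02976 = 0.05734
R_eff = 1/U_eff = 17.44 ft²·°F·h/BTU

17.4 ft²·°F·h/BTU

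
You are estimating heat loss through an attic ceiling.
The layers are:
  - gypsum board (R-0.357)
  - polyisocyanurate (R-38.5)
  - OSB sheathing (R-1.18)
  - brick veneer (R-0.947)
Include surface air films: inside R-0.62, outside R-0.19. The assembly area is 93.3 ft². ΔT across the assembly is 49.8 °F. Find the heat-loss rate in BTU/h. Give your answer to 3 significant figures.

R_total = 0.62 + 0.357 + 38.5 + 1.18 + 0.947 + 0.19 = 41.79 ft²·°F·h/BTU
Q = A·ΔT/R = 93.3 × 49.8 / 41.79 = 111.2 BTU/h

111 BTU/h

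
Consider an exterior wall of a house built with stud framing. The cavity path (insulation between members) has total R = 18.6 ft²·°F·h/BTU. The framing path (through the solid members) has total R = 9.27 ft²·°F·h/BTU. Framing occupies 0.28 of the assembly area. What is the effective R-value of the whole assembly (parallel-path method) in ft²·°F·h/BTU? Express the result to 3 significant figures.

U_eff = 0.72/18.6 + 0.28/9.27 = 0.03871 + 0.0302 = 0.06891
R_eff = 1/U_eff = 14.51 ft²·°F·h/BTU

14.5 ft²·°F·h/BTU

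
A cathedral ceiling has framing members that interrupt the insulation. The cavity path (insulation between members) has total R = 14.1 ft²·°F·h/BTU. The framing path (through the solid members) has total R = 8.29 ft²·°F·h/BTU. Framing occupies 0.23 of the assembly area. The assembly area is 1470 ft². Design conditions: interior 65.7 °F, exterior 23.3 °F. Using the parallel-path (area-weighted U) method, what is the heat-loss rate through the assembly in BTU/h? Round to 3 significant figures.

5130 BTU/h

U_eff = 0.77/14.1 + 0.23/8.29 = 0.05461 + 0.02774 = 0.08235
R_eff = 1/U_eff = 12.14 ft²·°F·h/BTU
Q = 1470 × (65.7 − 23.3) / 12.14 = 5133 BTU/h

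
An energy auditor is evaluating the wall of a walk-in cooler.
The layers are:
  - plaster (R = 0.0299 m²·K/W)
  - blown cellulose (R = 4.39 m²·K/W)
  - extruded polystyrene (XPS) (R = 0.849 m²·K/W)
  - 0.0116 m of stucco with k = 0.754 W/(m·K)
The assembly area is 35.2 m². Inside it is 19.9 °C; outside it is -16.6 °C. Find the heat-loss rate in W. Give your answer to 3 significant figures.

0.0116/0.754 = 0.01538
R_total = 0.0299 + 4.39 + 0.849 + 0.01538 = 5.284 m²·K/W
Q = A·ΔT/R = 35.2 × (19.9 − (-16.6)) / 5.284 = 243.1 W

243 W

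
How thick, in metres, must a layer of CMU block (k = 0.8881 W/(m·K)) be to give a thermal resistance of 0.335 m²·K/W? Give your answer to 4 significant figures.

0.2975 m

L = R·k = 0.335 × 0.8881 = 0.29751 m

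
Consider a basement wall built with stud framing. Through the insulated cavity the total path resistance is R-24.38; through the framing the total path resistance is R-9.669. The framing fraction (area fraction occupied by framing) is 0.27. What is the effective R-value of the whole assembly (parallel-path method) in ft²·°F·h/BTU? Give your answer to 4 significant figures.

17.28 ft²·°F·h/BTU

U_eff = 0.73/24.38 + 0.27/9.669 = 0.029943 + 0.027924 = 0.057867
R_eff = 1/U_eff = 17.281 ft²·°F·h/BTU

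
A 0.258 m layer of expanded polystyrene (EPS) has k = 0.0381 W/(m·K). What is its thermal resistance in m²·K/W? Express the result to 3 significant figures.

R = L/k = 0.258/0.0381 = 6.772 m²·K/W

6.77 m²·K/W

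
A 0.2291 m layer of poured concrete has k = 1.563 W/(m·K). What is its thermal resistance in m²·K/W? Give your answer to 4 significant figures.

0.1466 m²·K/W

R = L/k = 0.2291/1.563 = 0.14658 m²·K/W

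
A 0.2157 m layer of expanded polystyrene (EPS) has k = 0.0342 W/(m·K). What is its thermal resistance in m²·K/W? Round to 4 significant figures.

R = L/k = 0.2157/0.0342 = 6.307 m²·K/W

6.307 m²·K/W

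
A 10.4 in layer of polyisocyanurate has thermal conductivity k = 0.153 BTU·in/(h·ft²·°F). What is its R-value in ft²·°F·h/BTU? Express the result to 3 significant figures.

R = L/k = 10.4/0.153 = 67.97 ft²·°F·h/BTU

68.0 ft²·°F·h/BTU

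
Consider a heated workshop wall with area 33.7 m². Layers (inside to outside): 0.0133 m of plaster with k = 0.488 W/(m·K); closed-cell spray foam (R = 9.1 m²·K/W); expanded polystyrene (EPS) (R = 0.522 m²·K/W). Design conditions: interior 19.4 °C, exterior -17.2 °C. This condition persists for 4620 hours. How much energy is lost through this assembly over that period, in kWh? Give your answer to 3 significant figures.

591 kWh

0.0133/0.488 = 0.02725
R_total = 0.02725 + 9.1 + 0.522 = 9.649 m²·K/W
Q = 33.7 × (19.4 − (-17.2)) / 9.649 = 127.8 W
E = 127.8 W × 4620 h / 1000 = 590.6 kWh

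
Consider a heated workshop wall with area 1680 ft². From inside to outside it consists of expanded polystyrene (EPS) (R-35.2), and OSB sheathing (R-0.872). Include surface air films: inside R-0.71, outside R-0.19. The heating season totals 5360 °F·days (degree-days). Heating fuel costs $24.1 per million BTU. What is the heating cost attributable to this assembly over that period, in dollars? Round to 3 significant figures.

R_total = 0.71 + 35.2 + 0.872 + 0.19 = 36.97 ft²·°F·h/BTU
E = A × HDD × 24 / R = 1680 × 5360 × 24 / 36.97 = 5845000 BTU
Cost = 5845000/10⁶ × 24.1 = $140.9

141 dollars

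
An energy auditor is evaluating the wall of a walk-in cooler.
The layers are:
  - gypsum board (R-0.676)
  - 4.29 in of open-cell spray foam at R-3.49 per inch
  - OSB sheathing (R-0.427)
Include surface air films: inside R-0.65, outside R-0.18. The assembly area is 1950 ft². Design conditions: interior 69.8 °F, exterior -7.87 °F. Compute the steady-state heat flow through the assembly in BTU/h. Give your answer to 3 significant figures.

4.29 × 3.49 = 14.97
R_total = 0.65 + 0.676 + 14.97 + 0.427 + 0.18 = 16.91 ft²·°F·h/BTU
Q = A·ΔT/R = 1950 × (69.8 − (-7.87)) / 16.91 = 8959 BTU/h

8960 BTU/h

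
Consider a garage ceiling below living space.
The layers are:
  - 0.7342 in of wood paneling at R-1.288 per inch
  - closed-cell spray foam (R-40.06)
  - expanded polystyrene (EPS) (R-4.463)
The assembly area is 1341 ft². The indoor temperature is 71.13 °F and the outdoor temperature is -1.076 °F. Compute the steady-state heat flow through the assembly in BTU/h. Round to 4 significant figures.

2130 BTU/h

0.7342 × 1.288 = 0.94565
R_total = 0.94565 + 40.06 + 4.463 = 45.469 ft²·°F·h/BTU
Q = A·ΔT/R = 1341 × (71.13 − (-1.076)) / 45.469 = 2129.6 BTU/h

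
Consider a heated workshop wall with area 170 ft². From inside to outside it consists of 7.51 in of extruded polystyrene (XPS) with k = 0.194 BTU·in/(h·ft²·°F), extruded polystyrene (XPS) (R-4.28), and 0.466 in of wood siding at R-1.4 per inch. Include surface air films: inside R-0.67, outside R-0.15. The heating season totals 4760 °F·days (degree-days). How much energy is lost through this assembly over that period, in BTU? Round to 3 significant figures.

437000 BTU

7.51/0.194 = 38.71
0.466 × 1.4 = 0.6524
R_total = 0.67 + 38.71 + 4.28 + 0.6524 + 0.15 = 44.46 ft²·°F·h/BTU
E = A × HDD × 24 / R = 170 × 4760 × 24 / 44.46 = 436800 BTU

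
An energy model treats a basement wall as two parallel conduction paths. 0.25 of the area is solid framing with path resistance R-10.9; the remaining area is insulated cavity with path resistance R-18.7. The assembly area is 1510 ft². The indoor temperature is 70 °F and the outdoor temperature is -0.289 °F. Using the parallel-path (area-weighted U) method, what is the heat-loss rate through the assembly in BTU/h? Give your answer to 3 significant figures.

6690 BTU/h

U_eff = 0.75/18.7 + 0.25/10.9 = 0.04011 + 0.02294 = 0.06304
R_eff = 1/U_eff = 15.86 ft²·°F·h/BTU
Q = 1510 × (70 − (-0.289)) / 15.86 = 6691 BTU/h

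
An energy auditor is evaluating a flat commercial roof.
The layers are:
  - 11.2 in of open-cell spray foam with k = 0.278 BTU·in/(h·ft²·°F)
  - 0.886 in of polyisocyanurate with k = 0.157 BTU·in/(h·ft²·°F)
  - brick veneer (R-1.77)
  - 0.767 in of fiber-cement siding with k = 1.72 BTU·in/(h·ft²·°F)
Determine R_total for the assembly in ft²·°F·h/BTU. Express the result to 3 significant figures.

48.1 ft²·°F·h/BTU

11.2/0.278 = 40.29
0.886/0.157 = 5.643
0.767/1.72 = 0.4459
R_total = 40.29 + 5.643 + 1.77 + 0.4459 = 48.15 ft²·°F·h/BTU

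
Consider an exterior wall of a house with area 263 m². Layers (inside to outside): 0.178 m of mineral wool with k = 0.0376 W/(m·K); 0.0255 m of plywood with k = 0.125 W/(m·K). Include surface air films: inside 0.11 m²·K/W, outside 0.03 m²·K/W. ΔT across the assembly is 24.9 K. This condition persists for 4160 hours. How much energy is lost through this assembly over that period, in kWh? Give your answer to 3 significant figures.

0.178/0.0376 = 4.734
0.0255/0.125 = 0.204
R_total = 0.11 + 4.734 + 0.204 + 0.03 = 5.078 m²·K/W
Q = 263 × 24.9 / 5.078 = 1290 W
E = 1290 W × 4160 h / 1000 = 5365 kWh

5360 kWh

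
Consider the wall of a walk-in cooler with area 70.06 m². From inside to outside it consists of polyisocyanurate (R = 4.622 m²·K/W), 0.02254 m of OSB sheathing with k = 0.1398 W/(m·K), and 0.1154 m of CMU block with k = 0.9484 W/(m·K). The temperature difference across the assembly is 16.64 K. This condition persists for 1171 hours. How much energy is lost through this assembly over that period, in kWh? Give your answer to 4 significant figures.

0.02254/0.1398 = 0.16123
0.1154/0.9484 = 0.12168
R_total = 4.622 + 0.16123 + 0.12168 = 4.9049 m²·K/W
Q = 70.06 × 16.64 / 4.9049 = 237.68 W
E = 237.68 W × 1171 h / 1000 = 278.32 kWh

278.3 kWh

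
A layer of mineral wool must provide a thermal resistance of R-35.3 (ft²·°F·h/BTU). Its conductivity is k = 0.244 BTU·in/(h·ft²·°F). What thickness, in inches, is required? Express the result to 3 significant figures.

L = R × k = 35.3 × 0.244 = 8.613 in

8.61 in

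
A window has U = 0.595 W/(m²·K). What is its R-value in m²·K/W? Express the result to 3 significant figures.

1.68 m²·K/W

R = 1/U = 1/0.595 = 1.681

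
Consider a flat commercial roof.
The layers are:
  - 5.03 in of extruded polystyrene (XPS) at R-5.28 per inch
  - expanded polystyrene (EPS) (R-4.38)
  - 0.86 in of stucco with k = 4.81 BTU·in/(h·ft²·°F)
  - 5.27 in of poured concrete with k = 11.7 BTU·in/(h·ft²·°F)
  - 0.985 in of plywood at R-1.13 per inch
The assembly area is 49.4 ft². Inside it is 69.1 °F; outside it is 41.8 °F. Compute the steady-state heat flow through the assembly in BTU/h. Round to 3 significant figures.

5.03 × 5.28 = 26.56
0.86/4.81 = 0.1788
5.27/11.7 = 0.4504
0.985 × 1.13 = 1.113
R_total = 26.56 + 4.38 + 0.1788 + 0.4504 + 1.113 = 32.68 ft²·°F·h/BTU
Q = A·ΔT/R = 49.4 × (69.1 − 41.8) / 32.68 = 41.27 BTU/h

41.3 BTU/h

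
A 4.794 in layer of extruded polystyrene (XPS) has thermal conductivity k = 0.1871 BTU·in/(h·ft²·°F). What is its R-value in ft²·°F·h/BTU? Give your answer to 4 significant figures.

R = L/k = 4.794/0.1871 = 25.623 ft²·°F·h/BTU

25.62 ft²·°F·h/BTU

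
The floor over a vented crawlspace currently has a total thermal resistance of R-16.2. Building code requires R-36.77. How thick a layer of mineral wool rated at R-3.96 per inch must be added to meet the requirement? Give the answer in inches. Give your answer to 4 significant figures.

ΔR = 36.77 − 16.2 = 20.57 ft²·°F·h/BTU
L = ΔR / (R/in) = 20.57/3.96 = 5.1944 in

5.194 in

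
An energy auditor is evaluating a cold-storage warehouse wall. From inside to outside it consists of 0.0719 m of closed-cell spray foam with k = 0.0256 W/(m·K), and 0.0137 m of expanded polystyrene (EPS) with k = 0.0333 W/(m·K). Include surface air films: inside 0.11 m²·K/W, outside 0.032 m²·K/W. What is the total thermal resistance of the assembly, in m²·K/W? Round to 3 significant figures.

3.36 m²·K/W

0.0719/0.0256 = 2.809
0.0137/0.0333 = 0.4114
R_total = 0.11 + 2.809 + 0.4114 + 0.032 = 3.362 m²·K/W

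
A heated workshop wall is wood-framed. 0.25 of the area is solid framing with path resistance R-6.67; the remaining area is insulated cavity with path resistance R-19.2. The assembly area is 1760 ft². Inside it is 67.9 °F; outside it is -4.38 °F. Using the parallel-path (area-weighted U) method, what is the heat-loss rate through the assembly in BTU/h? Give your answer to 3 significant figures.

9740 BTU/h

U_eff = 0.75/19.2 + 0.25/6.67 = 0.03906 + 0.03748 = 0.07654
R_eff = 1/U_eff = 13.06 ft²·°F·h/BTU
Q = 1760 × (67.9 − (-4.38)) / 13.06 = 9737 BTU/h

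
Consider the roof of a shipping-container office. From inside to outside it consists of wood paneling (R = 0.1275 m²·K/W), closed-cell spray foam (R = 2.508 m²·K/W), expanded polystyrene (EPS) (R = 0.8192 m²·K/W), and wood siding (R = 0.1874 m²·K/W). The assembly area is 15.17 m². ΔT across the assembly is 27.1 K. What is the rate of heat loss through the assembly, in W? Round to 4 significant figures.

R_total = 0.1275 + 2.508 + 0.8192 + 0.1874 = 3.6421 m²·K/W
Q = A·ΔT/R = 15.17 × 27.1 / 3.6421 = 112.88 W

112.9 W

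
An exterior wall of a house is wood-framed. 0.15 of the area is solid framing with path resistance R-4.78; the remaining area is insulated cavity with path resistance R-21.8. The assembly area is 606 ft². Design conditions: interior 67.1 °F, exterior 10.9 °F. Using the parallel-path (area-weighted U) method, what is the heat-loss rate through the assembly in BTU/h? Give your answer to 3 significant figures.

2400 BTU/h

U_eff = 0.85/21.8 + 0.15/4.78 = 0.03899 + 0.03138 = 0.07037
R_eff = 1/U_eff = 14.21 ft²·°F·h/BTU
Q = 606 × (67.1 − 10.9) / 14.21 = 2397 BTU/h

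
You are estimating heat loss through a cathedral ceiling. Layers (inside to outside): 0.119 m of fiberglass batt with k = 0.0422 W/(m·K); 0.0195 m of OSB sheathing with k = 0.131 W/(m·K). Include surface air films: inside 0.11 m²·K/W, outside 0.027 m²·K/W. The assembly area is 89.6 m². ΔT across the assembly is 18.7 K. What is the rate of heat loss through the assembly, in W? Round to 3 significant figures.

0.119/0.0422 = 2.82
0.0195/0.131 = 0.1489
R_total = 0.11 + 2.82 + 0.1489 + 0.027 = 3.106 m²·K/W
Q = A·ΔT/R = 89.6 × 18.7 / 3.106 = 539.5 W

539 W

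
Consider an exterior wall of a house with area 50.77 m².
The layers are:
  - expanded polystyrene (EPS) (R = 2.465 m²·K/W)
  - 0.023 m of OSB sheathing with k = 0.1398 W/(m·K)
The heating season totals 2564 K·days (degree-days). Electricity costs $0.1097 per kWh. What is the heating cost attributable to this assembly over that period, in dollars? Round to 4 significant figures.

130.3 dollars

0.023/0.1398 = 0.16452
R_total = 2.465 + 0.16452 = 2.6295 m²·K/W
E = A × HDD × 24 / R / 1000 = 50.77 × 2564 × 24 / 2.6295 / 1000 = 1188.1 kWh
Cost = 1188.1 × 0.1097 = $130.34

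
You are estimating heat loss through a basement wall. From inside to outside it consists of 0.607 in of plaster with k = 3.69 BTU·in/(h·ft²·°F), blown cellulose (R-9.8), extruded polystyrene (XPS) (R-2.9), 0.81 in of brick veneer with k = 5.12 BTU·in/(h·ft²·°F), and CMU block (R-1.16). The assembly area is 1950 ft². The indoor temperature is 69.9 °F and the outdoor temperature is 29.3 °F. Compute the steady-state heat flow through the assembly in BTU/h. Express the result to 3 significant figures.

5580 BTU/h

0.607/3.69 = 0.1645
0.81/5.12 = 0.1582
R_total = 0.1645 + 9.8 + 2.9 + 0.1582 + 1.16 = 14.18 ft²·°F·h/BTU
Q = A·ΔT/R = 1950 × (69.9 − 29.3) / 14.18 = 5582 BTU/h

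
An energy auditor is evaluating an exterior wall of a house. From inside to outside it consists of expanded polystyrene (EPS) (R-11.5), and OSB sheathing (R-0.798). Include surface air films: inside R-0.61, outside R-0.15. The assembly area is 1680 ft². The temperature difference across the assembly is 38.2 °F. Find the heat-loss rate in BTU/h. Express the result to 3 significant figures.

4910 BTU/h

R_total = 0.61 + 11.5 + 0.798 + 0.15 = 13.06 ft²·°F·h/BTU
Q = A·ΔT/R = 1680 × 38.2 / 13.06 = 4915 BTU/h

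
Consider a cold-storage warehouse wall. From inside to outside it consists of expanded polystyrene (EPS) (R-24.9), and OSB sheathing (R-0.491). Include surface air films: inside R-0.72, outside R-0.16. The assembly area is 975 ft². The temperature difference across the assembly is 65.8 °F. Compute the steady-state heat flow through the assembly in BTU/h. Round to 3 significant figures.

R_total = 0.72 + 24.9 + 0.491 + 0.16 = 26.27 ft²·°F·h/BTU
Q = A·ΔT/R = 975 × 65.8 / 26.27 = 2442 BTU/h

2440 BTU/h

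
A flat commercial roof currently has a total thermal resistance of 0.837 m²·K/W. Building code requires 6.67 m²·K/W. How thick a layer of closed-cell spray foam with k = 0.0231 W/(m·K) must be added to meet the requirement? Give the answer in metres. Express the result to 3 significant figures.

0.135 m

ΔR = 6.67 − 0.837 = 5.833 m²·K/W
L = ΔR × k = 5.833 × 0.0231 = 0.1347 m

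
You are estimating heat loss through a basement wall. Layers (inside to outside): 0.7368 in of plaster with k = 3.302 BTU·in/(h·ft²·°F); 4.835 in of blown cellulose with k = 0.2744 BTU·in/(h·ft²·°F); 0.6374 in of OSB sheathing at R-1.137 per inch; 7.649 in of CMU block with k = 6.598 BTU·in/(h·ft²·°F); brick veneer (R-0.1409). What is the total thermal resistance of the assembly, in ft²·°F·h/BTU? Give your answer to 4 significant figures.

19.87 ft²·°F·h/BTU

0.7368/3.302 = 0.22314
4.835/0.2744 = 17.62
0.6374 × 1.137 = 0.72472
7.649/6.598 = 1.1593
R_total = 0.22314 + 17.62 + 0.72472 + 1.1593 + 0.1409 = 19.868 ft²·°F·h/BTU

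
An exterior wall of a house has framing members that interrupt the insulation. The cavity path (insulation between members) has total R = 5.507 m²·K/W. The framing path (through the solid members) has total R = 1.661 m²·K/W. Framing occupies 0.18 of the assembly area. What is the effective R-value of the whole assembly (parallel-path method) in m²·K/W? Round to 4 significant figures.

3.887 m²·K/W

U_eff = 0.82/5.507 + 0.18/1.661 = 0.1489 + 0.10837 = 0.25727
R_eff = 1/U_eff = 3.887 m²·K/W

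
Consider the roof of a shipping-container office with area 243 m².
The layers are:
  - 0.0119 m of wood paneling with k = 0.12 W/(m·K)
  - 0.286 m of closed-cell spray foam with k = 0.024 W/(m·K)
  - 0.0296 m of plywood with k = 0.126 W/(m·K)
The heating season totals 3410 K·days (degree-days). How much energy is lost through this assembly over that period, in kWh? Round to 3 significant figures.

0.0119/0.12 = 0.09917
0.286/0.024 = 11.92
0.0296/0.126 = 0.2349
R_total = 0.09917 + 11.92 + 0.2349 = 12.25 m²·K/W
E = A × HDD × 24 / R / 1000 = 243 × 3410 × 24 / 12.25 / 1000 = 1623 kWh

1620 kWh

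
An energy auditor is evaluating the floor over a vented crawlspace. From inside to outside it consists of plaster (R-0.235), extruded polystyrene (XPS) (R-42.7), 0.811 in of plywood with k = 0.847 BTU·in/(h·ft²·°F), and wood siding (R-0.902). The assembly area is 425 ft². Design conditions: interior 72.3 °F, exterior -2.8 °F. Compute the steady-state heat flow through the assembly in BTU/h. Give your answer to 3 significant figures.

0.811/0.847 = 0.9575
R_total = 0.235 + 42.7 + 0.9575 + 0.902 = 44.79 ft²·°F·h/BTU
Q = A·ΔT/R = 425 × (72.3 − (-2.8)) / 44.79 = 712.5 BTU/h

713 BTU/h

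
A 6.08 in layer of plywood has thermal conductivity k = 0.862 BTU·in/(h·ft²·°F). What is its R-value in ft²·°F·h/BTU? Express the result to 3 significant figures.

R = L/k = 6.08/0.862 = 7.053 ft²·°F·h/BTU

7.05 ft²·°F·h/BTU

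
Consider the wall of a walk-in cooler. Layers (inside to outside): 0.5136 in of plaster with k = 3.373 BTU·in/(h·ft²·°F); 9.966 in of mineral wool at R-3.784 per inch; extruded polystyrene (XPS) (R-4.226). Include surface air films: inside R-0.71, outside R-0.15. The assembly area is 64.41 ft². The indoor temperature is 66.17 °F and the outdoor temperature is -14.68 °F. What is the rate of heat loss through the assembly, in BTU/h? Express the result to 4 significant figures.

0.5136/3.373 = 0.15227
9.966 × 3.784 = 37.711
R_total = 0.71 + 0.15227 + 37.711 + 4.226 + 0.15 = 42.95 ft²·°F·h/BTU
Q = A·ΔT/R = 64.41 × (66.17 − (-14.68)) / 42.95 = 121.25 BTU/h

121.2 BTU/h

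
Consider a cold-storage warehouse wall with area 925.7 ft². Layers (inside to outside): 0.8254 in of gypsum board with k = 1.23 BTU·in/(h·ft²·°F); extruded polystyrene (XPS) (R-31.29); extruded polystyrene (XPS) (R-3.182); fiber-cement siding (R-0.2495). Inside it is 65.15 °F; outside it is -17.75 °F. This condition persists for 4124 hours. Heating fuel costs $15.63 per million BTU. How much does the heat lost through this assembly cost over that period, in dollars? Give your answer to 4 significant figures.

139.8 dollars

0.8254/1.23 = 0.67106
R_total = 0.67106 + 31.29 + 3.182 + 0.2495 = 35.393 ft²·°F·h/BTU
Q = 925.7 × (65.15 − (-17.75)) / 35.393 = 2168.3 BTU/h
E = 2168.3 × 4124 = 8941900 BTU
Cost = 8941900/10⁶ × 15.63 = $139.76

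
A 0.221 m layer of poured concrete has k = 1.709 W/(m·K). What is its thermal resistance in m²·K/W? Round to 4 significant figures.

0.1293 m²·K/W

R = L/k = 0.221/1.709 = 0.12932 m²·K/W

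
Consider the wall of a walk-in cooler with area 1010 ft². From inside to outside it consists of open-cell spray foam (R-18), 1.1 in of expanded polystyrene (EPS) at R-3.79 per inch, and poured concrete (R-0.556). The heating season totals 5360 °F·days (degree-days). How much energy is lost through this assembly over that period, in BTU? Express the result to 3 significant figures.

5720000 BTU

1.1 × 3.79 = 4.169
R_total = 18 + 4.169 + 0.556 = 22.73 ft²·°F·h/BTU
E = A × HDD × 24 / R = 1010 × 5360 × 24 / 22.73 = 5717000 BTU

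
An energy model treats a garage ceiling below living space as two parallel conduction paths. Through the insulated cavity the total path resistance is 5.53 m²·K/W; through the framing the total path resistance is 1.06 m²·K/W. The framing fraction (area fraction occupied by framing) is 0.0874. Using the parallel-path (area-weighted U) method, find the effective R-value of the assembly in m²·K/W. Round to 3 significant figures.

4.04 m²·K/W

U_eff = 0.9126/5.53 + 0.0874/1.06 = 0.165 + 0.08245 = 0.2475
R_eff = 1/U_eff = 4.041 m²·K/W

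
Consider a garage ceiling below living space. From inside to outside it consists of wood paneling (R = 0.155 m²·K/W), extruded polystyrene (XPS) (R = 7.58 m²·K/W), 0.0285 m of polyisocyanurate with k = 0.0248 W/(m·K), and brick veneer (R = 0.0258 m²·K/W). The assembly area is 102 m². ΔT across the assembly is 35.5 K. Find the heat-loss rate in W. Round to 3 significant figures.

406 W

0.0285/0.0248 = 1.149
R_total = 0.155 + 7.58 + 1.149 + 0.0258 = 8.91 m²·K/W
Q = A·ΔT/R = 102 × 35.5 / 8.91 = 406.4 W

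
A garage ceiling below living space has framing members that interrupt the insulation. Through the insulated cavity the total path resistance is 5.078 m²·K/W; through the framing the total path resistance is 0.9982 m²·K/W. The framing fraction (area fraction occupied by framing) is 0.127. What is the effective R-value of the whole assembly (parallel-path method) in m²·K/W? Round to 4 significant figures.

U_eff = 0.873/5.078 + 0.127/0.9982 = 0.17192 + 0.12723 = 0.29915
R_eff = 1/U_eff = 3.3428 m²·K/W

3.343 m²·K/W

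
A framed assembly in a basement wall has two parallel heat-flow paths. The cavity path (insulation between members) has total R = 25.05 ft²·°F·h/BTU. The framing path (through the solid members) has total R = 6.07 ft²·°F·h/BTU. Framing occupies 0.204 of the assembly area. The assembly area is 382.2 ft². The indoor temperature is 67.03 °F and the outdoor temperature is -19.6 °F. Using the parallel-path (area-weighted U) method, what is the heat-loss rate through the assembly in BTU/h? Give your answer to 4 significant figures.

2165 BTU/h

U_eff = 0.796/25.05 + 0.204/6.07 = 0.031776 + 0.033608 = 0.065384
R_eff = 1/U_eff = 15.294 ft²·°F·h/BTU
Q = 382.2 × (67.03 − (-19.6)) / 15.294 = 2164.9 BTU/h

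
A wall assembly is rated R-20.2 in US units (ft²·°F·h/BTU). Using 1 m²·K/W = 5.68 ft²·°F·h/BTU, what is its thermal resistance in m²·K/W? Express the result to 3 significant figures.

R_SI = 20.2/5.68 = 3.556

3.56 m²·K/W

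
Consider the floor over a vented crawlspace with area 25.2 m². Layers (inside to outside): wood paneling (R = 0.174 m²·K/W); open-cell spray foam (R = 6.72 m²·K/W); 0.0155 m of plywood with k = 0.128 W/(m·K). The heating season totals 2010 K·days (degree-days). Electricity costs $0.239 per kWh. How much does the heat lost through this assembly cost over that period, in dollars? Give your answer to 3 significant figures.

0.0155/0.128 = 0.1211
R_total = 0.174 + 6.72 + 0.1211 = 7.015 m²·K/W
E = A × HDD × 24 / R / 1000 = 25.2 × 2010 × 24 / 7.015 / 1000 = 173.3 kWh
Cost = 173.3 × 0.239 = $41.42

41.4 dollars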